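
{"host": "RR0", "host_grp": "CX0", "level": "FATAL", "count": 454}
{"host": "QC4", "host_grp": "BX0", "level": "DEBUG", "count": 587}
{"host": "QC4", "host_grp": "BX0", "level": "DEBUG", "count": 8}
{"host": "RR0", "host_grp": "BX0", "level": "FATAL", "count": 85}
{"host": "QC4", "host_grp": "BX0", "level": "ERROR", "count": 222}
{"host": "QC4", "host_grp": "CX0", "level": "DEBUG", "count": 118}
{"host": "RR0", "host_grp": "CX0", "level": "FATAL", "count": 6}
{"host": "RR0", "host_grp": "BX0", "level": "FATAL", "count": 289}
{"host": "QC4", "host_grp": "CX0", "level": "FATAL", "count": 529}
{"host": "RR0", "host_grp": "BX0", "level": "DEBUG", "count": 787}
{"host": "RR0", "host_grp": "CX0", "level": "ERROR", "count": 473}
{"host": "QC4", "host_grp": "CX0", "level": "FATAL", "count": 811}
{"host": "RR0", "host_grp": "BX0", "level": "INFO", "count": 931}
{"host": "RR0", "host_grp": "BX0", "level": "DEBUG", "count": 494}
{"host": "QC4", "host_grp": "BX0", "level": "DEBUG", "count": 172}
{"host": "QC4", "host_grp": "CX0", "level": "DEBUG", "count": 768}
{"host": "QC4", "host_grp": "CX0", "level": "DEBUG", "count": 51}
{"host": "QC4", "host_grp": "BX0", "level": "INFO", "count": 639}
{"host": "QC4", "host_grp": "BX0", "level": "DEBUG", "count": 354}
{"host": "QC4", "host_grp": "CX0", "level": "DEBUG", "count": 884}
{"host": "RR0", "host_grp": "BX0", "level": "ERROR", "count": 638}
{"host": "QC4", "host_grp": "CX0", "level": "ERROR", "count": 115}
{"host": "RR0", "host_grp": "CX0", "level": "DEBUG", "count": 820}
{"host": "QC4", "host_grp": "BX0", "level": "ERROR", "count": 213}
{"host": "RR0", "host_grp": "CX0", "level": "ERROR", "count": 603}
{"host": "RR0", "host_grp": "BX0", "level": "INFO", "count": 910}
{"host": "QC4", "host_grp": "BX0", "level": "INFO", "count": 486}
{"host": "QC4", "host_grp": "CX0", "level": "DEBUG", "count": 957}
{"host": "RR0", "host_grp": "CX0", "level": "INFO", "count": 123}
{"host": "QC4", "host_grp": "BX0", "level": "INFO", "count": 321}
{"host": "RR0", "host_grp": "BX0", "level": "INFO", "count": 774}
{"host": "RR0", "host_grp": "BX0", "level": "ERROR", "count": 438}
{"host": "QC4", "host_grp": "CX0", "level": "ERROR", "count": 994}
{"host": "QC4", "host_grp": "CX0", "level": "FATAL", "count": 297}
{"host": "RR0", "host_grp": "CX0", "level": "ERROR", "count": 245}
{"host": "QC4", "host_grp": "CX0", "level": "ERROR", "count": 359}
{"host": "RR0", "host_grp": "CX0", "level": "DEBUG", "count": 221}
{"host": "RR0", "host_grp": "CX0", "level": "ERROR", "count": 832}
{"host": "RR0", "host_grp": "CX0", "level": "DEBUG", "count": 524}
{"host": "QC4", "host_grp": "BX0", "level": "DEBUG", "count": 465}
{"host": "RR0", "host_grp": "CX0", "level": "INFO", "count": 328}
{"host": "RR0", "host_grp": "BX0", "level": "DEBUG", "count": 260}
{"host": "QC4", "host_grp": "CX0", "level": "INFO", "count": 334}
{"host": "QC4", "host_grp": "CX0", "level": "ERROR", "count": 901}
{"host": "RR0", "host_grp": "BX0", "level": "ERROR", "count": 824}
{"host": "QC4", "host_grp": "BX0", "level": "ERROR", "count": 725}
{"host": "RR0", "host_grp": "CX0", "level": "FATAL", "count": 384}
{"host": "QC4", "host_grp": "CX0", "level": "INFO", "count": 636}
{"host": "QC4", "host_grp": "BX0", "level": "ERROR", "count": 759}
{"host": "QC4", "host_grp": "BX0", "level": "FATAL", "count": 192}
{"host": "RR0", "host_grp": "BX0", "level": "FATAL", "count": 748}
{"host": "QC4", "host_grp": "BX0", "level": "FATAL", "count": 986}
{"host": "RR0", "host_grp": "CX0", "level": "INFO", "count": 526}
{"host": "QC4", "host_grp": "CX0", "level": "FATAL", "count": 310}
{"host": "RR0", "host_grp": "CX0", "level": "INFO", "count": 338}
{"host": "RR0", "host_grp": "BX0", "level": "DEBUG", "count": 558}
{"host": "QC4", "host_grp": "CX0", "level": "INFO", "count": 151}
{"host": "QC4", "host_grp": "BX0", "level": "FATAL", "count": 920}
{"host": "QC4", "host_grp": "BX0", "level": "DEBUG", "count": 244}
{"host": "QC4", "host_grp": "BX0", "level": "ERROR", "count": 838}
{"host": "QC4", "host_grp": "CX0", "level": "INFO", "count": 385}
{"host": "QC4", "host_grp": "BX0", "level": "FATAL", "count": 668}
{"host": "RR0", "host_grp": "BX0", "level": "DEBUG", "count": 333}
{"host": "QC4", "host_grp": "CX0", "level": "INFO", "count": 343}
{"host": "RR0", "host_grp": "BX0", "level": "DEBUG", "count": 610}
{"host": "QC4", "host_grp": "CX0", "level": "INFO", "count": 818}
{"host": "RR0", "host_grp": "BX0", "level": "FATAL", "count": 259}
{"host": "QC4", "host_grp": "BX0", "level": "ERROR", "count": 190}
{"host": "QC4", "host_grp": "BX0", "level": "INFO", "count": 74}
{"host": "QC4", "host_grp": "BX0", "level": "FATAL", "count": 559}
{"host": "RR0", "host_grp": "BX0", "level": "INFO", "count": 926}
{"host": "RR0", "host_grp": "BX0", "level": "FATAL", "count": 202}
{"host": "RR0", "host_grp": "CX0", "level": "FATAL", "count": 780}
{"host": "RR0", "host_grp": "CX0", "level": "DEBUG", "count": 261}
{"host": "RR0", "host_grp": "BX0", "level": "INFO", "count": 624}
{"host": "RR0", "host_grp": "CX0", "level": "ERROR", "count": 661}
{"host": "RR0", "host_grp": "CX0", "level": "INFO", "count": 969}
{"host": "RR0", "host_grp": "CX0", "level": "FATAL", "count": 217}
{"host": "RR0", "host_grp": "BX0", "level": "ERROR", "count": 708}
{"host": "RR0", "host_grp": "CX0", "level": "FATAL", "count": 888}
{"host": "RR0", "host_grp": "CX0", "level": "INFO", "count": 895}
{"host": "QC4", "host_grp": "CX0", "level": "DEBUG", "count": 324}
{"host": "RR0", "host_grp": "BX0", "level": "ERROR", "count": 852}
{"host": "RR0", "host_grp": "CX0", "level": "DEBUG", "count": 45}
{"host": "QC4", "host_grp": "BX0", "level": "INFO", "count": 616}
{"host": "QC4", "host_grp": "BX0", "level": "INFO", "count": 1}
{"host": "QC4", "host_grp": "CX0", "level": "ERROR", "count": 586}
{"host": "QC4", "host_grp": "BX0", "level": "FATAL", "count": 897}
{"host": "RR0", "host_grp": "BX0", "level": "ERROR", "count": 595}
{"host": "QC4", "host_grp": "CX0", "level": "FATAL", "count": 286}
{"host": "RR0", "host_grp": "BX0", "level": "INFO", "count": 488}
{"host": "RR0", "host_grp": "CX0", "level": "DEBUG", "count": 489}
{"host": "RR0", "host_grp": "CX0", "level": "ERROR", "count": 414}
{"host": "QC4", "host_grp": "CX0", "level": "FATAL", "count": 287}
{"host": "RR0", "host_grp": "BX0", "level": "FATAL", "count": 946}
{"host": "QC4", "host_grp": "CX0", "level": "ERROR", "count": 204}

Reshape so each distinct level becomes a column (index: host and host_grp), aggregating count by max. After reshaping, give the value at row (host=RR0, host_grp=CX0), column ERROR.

Rows with host=RR0, host_grp=CX0 and level=ERROR: count values are 473, 603, 245, 832, 661, 414.
max(473, 603, 245, 832, 661, 414) = 832.

832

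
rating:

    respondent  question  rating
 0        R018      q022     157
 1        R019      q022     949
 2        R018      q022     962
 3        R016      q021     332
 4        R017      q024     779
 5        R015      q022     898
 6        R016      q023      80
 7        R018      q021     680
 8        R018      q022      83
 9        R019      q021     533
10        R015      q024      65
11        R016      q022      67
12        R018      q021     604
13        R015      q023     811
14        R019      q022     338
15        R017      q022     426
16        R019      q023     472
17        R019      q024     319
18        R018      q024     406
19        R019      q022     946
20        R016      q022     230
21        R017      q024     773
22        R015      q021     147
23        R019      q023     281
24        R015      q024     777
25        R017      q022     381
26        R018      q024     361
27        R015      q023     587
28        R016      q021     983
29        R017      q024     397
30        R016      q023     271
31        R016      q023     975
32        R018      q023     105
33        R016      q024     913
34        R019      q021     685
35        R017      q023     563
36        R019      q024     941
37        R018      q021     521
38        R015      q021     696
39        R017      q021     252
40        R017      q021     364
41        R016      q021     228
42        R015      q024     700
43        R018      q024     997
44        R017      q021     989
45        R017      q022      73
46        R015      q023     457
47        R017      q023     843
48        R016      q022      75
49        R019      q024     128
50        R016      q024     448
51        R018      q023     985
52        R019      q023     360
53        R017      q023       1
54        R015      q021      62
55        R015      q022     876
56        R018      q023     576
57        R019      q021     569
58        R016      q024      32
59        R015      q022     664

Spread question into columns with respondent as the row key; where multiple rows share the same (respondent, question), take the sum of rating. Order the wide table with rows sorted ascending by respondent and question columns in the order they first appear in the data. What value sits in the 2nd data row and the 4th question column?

With rows sorted ascending by respondent, row 2 is respondent=R016. question columns in first-appearance order: q022, q021, q024, q023; column 4 is q023.
Long rows with respondent=R016, question=q023: 80 + 271 + 975 = 1326.

1326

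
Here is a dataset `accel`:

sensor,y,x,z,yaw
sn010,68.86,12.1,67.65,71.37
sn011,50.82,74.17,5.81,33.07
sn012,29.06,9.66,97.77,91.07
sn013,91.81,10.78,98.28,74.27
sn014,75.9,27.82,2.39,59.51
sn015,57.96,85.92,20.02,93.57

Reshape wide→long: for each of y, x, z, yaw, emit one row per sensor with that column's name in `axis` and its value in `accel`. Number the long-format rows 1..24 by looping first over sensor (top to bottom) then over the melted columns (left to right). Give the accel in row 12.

24 rows total (6 × 4). Row 12: index ⌊(12-1)/4⌋ = 2 into sensor → sn012; (12-1) mod 4 = 3 into the melted columns → yaw.
So row 12 is (sn012, yaw, 91.07); accel = 91.07.

91.07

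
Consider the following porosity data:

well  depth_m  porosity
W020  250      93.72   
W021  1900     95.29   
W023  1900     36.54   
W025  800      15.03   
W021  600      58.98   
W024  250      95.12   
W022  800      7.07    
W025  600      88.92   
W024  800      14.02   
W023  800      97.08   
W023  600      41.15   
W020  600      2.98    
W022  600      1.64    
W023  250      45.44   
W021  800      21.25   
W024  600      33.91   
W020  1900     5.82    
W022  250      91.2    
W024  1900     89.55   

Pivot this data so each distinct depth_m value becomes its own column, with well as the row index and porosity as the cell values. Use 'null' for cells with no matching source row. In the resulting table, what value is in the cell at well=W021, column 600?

The long row with well=W021, depth_m=600 has porosity=58.98.

58.98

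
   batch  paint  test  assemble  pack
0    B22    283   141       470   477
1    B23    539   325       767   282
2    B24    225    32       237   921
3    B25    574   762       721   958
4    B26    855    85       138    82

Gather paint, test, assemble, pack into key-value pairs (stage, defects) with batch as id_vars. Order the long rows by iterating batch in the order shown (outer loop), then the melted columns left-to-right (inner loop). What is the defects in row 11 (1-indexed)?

20 rows total (5 × 4). Row 11: index ⌊(11-1)/4⌋ = 2 into batch → B24; (11-1) mod 4 = 2 into the melted columns → assemble.
So row 11 is (B24, assemble, 237); defects = 237.

237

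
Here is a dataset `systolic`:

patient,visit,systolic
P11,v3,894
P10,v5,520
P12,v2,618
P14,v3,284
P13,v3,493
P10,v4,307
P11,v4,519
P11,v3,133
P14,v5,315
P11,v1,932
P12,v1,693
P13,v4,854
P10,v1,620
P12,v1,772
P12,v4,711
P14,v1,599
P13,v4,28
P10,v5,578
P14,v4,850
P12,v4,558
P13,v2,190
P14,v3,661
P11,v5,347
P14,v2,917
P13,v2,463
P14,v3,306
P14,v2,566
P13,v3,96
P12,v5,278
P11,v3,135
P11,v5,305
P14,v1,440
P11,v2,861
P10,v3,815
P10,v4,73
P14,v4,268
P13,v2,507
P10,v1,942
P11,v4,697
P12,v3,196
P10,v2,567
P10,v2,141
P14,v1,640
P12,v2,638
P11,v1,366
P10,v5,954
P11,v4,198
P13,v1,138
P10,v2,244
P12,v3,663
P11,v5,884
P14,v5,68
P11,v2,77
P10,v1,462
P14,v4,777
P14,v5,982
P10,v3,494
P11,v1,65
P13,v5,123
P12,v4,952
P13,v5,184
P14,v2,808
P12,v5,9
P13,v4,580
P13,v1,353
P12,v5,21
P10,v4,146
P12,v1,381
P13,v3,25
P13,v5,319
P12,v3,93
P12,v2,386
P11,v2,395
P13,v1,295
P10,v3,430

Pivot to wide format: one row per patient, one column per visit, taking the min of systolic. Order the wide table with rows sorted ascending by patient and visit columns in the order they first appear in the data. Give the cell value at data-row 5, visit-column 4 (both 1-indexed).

With rows sorted ascending by patient, row 5 is patient=P14. visit columns in first-appearance order: v3, v5, v2, v4, v1; column 4 is v4.
Long rows with patient=P14, visit=v4: min(850, 268, 777) = 268.

268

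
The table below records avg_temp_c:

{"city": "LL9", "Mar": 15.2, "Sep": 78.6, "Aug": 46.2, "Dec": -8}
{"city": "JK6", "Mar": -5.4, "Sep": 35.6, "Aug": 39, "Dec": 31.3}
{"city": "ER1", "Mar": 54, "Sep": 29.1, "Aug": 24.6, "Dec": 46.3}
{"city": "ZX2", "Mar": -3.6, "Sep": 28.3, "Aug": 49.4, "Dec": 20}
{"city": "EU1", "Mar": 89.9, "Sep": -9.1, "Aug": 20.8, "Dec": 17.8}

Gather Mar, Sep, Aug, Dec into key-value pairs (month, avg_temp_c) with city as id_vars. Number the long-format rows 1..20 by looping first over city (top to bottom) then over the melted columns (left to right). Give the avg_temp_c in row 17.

20 rows total (5 × 4). Row 17: index ⌊(17-1)/4⌋ = 4 into city → EU1; (17-1) mod 4 = 0 into the melted columns → Mar.
So row 17 is (EU1, Mar, 89.9); avg_temp_c = 89.9.

89.9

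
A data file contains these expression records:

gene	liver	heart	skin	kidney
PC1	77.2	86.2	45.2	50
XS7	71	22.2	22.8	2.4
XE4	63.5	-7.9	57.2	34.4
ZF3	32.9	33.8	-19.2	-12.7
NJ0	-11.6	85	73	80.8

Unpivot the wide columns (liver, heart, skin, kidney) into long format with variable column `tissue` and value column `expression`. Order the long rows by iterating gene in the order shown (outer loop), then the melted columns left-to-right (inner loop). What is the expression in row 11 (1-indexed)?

57.2

20 rows total (5 × 4). Row 11: index ⌊(11-1)/4⌋ = 2 into gene → XE4; (11-1) mod 4 = 2 into the melted columns → skin.
So row 11 is (XE4, skin, 57.2); expression = 57.2.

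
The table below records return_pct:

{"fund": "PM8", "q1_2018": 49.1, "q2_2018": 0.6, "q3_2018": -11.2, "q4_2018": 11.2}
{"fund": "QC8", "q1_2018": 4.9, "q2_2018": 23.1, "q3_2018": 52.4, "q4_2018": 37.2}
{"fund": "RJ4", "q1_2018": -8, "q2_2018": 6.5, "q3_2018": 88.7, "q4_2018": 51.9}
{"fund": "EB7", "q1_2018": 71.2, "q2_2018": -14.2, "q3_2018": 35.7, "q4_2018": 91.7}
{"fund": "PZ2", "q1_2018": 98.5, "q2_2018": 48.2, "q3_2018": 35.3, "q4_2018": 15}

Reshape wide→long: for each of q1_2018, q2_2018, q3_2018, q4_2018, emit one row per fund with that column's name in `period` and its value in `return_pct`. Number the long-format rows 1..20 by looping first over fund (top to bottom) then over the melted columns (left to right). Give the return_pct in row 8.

20 rows total (5 × 4). Row 8: index ⌊(8-1)/4⌋ = 1 into fund → QC8; (8-1) mod 4 = 3 into the melted columns → q4_2018.
So row 8 is (QC8, q4_2018, 37.2); return_pct = 37.2.

37.2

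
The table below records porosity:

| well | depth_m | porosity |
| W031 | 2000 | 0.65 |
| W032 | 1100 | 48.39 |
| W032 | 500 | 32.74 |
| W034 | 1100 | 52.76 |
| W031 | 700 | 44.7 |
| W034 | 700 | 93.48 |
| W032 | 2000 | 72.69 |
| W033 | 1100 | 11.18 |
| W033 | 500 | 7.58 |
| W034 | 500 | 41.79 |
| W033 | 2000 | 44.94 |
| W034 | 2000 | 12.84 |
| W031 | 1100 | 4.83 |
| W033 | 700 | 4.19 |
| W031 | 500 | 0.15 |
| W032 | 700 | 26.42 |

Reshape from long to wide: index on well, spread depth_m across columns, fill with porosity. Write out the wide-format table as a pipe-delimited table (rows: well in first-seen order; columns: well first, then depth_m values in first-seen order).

| well | 2000 | 1100 | 500 | 700 |
| W031 | 0.65 | 4.83 | 0.15 | 44.7 |
| W032 | 72.69 | 48.39 | 32.74 | 26.42 |
| W034 | 12.84 | 52.76 | 41.79 | 93.48 |
| W033 | 44.94 | 11.18 | 7.58 | 4.19 |

Columns: well plus the 4 distinct depth_m values (2000, 1100, 500, 700).
For example, row W031 column 2000 takes porosity=0.65 from the long row (W031, 2000).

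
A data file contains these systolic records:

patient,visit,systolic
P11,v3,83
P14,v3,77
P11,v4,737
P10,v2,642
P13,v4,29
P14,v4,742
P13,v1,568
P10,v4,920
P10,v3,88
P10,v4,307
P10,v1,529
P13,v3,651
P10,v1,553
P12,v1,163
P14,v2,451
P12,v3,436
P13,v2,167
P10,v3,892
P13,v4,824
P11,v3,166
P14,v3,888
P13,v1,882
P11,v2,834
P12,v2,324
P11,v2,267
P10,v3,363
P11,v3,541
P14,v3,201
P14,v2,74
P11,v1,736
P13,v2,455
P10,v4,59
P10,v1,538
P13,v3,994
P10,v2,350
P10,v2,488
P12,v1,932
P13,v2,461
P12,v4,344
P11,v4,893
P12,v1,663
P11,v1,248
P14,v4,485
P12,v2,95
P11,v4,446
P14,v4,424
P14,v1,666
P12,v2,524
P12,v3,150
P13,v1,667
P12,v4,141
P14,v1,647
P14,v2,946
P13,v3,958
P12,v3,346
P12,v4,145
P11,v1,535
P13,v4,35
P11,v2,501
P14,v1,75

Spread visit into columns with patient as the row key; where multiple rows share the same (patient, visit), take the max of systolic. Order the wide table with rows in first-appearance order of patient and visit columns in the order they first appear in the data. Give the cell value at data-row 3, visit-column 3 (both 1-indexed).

With rows in first-appearance order of patient, row 3 is patient=P10. visit columns in first-appearance order: v3, v4, v2, v1; column 3 is v2.
Long rows with patient=P10, visit=v2: max(642, 350, 488) = 642.

642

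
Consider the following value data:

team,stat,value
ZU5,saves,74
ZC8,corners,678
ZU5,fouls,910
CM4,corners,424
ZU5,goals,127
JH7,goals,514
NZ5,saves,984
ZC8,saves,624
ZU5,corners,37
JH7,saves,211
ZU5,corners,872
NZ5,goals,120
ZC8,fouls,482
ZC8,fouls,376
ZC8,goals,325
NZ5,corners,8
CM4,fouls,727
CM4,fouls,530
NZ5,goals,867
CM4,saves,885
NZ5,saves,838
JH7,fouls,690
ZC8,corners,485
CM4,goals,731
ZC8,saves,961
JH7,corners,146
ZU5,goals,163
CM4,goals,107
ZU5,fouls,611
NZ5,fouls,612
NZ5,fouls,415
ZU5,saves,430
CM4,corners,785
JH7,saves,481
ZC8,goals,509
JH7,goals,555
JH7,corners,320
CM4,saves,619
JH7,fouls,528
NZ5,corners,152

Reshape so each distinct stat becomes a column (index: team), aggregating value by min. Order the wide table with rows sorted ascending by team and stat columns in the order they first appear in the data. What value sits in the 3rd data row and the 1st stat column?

838

With rows sorted ascending by team, row 3 is team=NZ5. stat columns in first-appearance order: saves, corners, fouls, goals; column 1 is saves.
Long rows with team=NZ5, stat=saves: min(984, 838) = 838.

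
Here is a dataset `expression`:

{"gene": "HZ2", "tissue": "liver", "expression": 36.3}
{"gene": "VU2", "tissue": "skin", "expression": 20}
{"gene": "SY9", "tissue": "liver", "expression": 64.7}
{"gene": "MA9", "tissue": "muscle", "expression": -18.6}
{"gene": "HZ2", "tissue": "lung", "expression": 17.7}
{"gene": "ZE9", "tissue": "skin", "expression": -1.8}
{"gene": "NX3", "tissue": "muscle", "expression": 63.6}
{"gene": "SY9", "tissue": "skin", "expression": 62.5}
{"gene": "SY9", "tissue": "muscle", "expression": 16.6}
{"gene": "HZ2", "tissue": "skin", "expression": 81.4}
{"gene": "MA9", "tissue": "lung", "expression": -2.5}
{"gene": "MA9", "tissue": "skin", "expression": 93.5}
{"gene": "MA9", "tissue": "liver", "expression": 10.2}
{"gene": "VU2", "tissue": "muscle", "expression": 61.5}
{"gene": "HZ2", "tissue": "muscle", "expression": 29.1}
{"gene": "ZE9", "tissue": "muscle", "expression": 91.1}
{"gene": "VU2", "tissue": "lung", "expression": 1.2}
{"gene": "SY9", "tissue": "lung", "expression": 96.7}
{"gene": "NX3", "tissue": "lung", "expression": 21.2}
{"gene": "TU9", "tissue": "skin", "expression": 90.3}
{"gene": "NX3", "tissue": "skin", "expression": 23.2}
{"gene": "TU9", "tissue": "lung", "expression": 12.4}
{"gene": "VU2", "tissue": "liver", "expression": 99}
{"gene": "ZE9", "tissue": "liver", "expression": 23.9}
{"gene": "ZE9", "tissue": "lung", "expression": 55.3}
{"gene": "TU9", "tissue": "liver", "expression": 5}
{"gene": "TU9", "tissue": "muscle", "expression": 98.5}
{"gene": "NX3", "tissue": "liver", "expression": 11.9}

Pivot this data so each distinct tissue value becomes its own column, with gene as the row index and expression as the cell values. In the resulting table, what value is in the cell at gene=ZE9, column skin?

-1.8

Wide layout: rows indexed by gene, columns are the 4 distinct tissue values (liver, skin, muscle, lung).
Cell (gene=ZE9, tissue=skin) draws from the long row where gene=ZE9 and tissue=skin, which has expression=-1.8.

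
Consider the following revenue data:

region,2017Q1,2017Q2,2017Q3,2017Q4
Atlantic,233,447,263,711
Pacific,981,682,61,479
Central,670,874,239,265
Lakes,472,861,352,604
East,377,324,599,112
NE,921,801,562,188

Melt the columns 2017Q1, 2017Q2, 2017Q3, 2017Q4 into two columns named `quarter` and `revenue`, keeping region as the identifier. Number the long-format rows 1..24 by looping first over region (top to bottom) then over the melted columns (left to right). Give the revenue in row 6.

24 rows total (6 × 4). Row 6: index ⌊(6-1)/4⌋ = 1 into region → Pacific; (6-1) mod 4 = 1 into the melted columns → 2017Q2.
So row 6 is (Pacific, 2017Q2, 682); revenue = 682.

682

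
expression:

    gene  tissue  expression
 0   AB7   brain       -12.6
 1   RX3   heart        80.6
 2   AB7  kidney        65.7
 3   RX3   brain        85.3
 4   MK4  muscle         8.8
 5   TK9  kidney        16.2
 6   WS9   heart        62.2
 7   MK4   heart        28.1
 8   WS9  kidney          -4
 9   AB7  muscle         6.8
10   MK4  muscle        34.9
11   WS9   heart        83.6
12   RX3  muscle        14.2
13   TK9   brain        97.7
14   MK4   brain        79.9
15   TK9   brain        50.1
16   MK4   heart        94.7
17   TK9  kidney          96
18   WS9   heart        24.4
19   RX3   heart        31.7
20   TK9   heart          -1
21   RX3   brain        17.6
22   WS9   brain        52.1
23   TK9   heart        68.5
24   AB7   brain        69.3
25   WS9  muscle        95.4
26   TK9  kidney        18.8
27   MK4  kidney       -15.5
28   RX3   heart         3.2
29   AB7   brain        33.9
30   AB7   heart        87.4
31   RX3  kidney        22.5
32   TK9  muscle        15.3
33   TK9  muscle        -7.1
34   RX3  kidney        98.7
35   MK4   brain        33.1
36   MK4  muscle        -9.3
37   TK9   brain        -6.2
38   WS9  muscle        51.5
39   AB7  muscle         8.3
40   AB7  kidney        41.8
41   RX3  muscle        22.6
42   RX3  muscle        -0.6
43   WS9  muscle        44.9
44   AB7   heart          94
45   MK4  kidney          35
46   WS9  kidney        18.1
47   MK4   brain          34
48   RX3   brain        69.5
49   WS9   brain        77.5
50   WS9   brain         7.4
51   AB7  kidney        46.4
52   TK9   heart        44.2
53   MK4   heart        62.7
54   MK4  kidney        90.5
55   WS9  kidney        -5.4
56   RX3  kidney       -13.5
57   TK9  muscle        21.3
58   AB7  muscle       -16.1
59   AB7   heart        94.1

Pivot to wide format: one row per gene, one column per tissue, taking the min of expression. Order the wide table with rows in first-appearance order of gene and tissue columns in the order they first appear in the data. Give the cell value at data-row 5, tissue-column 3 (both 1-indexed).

With rows in first-appearance order of gene, row 5 is gene=WS9. tissue columns in first-appearance order: brain, heart, kidney, muscle; column 3 is kidney.
Long rows with gene=WS9, tissue=kidney: min(-4, 18.1, -5.4) = -5.4.

-5.4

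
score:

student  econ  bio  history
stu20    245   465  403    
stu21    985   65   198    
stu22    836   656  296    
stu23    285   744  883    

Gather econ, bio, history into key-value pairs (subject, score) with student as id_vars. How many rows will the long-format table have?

4 student values × 3 melted columns = 12 rows.

12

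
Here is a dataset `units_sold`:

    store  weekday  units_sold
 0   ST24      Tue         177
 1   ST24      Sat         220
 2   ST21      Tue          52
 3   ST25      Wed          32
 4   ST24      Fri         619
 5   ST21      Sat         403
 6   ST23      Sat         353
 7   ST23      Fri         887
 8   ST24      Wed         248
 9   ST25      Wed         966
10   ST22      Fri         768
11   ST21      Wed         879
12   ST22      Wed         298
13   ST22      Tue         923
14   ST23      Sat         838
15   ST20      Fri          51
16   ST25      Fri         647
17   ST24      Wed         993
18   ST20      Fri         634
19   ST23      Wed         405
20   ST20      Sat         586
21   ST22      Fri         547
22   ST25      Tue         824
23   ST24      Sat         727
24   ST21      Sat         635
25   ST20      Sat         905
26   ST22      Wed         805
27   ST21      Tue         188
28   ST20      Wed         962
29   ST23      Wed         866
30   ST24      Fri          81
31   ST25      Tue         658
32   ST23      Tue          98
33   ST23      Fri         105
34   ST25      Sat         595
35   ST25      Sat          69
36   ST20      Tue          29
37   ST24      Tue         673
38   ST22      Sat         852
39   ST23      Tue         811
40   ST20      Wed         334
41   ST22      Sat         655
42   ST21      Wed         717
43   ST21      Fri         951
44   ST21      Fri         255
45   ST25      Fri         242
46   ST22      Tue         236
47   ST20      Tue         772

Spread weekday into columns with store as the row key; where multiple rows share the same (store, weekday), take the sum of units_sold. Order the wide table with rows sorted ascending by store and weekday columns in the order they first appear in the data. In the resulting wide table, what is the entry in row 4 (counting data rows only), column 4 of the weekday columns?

With rows sorted ascending by store, row 4 is store=ST23. weekday columns in first-appearance order: Tue, Sat, Wed, Fri; column 4 is Fri.
Long rows with store=ST23, weekday=Fri: 887 + 105 = 992.

992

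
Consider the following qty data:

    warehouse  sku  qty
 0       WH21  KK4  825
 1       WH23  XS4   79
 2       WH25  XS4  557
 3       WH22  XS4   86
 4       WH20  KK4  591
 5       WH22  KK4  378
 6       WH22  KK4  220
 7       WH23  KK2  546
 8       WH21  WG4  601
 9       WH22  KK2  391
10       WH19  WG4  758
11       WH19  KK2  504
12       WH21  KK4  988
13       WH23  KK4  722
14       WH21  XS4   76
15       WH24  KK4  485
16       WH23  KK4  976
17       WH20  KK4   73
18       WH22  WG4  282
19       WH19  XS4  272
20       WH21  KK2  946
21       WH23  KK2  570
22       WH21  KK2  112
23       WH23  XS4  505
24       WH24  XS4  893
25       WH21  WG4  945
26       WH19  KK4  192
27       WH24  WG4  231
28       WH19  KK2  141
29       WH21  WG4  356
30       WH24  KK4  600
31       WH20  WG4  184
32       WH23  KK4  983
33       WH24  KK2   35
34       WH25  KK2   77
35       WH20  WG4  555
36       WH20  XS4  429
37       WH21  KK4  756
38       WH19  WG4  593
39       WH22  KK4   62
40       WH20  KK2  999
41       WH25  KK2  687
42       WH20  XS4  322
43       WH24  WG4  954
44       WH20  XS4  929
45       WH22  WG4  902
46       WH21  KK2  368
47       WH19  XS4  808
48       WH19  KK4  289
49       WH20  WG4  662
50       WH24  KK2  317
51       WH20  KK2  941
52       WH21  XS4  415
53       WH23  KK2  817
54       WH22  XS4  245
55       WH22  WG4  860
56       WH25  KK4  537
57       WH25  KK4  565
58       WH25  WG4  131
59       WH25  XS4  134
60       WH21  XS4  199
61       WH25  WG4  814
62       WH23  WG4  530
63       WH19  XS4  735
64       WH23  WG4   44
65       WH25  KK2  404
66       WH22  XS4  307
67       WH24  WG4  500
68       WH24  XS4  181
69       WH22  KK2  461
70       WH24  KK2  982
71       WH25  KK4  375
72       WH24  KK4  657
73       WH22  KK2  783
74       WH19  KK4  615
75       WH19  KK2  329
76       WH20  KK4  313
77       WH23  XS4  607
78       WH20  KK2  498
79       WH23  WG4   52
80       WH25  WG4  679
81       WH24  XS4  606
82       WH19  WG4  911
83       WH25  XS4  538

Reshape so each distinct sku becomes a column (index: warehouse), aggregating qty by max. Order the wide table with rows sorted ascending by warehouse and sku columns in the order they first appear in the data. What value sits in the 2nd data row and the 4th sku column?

With rows sorted ascending by warehouse, row 2 is warehouse=WH20. sku columns in first-appearance order: KK4, XS4, KK2, WG4; column 4 is WG4.
Long rows with warehouse=WH20, sku=WG4: max(184, 555, 662) = 662.

662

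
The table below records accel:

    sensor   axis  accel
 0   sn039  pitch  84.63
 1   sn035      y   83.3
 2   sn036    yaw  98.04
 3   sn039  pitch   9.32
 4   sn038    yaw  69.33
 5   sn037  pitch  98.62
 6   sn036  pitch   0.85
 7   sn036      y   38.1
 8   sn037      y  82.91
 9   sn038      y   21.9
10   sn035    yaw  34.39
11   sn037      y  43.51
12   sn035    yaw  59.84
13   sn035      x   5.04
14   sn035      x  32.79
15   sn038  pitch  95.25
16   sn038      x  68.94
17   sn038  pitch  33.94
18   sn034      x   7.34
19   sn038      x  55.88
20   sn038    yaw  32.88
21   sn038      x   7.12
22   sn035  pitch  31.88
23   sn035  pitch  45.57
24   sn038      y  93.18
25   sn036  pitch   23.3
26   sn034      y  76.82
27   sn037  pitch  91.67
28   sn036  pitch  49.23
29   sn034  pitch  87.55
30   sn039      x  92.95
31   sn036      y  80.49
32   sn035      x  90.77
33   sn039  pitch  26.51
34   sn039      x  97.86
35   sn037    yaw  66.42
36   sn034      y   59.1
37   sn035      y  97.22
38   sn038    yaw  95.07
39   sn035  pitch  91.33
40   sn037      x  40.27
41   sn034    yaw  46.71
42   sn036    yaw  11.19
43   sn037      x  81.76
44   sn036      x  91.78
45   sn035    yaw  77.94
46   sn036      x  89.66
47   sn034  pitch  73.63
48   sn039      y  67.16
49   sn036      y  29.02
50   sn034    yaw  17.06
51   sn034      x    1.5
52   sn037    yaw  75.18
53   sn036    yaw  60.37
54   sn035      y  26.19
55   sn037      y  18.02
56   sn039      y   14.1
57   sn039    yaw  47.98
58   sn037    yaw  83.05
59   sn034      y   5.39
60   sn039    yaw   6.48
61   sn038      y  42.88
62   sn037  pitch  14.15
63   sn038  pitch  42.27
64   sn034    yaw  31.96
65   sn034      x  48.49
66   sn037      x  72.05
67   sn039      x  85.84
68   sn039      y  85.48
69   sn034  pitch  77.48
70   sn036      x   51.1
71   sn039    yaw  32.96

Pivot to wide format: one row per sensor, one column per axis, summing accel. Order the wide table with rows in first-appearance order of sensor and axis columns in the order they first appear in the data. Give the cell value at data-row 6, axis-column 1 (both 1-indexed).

With rows in first-appearance order of sensor, row 6 is sensor=sn034. axis columns in first-appearance order: pitch, y, yaw, x; column 1 is pitch.
Long rows with sensor=sn034, axis=pitch: 87.55 + 73.63 + 77.48 = 238.66.

238.66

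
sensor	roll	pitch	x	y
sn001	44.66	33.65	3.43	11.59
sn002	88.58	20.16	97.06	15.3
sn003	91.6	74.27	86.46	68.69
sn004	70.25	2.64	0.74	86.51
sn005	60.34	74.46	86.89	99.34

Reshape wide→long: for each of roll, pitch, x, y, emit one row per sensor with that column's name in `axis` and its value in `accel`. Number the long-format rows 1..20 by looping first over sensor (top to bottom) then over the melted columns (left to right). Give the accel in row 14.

2.64

20 rows total (5 × 4). Row 14: index ⌊(14-1)/4⌋ = 3 into sensor → sn004; (14-1) mod 4 = 1 into the melted columns → pitch.
So row 14 is (sn004, pitch, 2.64); accel = 2.64.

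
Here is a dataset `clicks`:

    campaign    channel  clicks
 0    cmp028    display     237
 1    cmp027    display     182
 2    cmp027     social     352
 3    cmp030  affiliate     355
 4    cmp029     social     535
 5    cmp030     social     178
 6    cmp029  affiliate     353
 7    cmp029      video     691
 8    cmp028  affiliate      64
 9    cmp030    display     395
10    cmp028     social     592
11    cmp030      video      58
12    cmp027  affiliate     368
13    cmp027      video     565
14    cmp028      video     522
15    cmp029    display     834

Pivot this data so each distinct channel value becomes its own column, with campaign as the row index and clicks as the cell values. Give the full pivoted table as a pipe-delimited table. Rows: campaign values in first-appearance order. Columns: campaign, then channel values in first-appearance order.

Columns: campaign plus the 4 distinct channel values (display, social, affiliate, video).
For example, row cmp028 column display takes clicks=237 from the long row (cmp028, display).

| campaign | display | social | affiliate | video |
| cmp028 | 237 | 592 | 64 | 522 |
| cmp027 | 182 | 352 | 368 | 565 |
| cmp030 | 395 | 178 | 355 | 58 |
| cmp029 | 834 | 535 | 353 | 691 |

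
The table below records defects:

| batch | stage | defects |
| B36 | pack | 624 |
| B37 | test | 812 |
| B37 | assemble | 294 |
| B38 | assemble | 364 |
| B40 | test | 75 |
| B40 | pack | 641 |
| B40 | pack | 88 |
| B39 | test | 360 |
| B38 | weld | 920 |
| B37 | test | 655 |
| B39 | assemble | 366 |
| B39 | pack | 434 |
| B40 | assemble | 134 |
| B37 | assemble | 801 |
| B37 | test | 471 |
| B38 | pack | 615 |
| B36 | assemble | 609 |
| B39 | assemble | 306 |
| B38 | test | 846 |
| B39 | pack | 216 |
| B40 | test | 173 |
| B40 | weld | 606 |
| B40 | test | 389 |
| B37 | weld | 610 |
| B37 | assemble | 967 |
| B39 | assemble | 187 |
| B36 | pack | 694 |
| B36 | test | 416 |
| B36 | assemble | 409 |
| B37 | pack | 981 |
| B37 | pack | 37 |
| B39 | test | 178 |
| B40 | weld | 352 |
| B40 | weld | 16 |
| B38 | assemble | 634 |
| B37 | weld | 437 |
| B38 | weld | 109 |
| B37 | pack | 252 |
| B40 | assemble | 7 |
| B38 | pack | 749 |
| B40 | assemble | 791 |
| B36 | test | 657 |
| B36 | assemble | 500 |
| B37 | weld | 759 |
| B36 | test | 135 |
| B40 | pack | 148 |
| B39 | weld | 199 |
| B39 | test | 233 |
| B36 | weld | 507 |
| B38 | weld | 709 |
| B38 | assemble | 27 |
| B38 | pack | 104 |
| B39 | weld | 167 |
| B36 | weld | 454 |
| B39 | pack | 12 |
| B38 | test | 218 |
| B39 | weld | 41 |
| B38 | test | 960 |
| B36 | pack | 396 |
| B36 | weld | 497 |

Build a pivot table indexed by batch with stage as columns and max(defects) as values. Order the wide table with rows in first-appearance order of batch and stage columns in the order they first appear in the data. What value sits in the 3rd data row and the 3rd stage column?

With rows in first-appearance order of batch, row 3 is batch=B38. stage columns in first-appearance order: pack, test, assemble, weld; column 3 is assemble.
Long rows with batch=B38, stage=assemble: max(364, 634, 27) = 634.

634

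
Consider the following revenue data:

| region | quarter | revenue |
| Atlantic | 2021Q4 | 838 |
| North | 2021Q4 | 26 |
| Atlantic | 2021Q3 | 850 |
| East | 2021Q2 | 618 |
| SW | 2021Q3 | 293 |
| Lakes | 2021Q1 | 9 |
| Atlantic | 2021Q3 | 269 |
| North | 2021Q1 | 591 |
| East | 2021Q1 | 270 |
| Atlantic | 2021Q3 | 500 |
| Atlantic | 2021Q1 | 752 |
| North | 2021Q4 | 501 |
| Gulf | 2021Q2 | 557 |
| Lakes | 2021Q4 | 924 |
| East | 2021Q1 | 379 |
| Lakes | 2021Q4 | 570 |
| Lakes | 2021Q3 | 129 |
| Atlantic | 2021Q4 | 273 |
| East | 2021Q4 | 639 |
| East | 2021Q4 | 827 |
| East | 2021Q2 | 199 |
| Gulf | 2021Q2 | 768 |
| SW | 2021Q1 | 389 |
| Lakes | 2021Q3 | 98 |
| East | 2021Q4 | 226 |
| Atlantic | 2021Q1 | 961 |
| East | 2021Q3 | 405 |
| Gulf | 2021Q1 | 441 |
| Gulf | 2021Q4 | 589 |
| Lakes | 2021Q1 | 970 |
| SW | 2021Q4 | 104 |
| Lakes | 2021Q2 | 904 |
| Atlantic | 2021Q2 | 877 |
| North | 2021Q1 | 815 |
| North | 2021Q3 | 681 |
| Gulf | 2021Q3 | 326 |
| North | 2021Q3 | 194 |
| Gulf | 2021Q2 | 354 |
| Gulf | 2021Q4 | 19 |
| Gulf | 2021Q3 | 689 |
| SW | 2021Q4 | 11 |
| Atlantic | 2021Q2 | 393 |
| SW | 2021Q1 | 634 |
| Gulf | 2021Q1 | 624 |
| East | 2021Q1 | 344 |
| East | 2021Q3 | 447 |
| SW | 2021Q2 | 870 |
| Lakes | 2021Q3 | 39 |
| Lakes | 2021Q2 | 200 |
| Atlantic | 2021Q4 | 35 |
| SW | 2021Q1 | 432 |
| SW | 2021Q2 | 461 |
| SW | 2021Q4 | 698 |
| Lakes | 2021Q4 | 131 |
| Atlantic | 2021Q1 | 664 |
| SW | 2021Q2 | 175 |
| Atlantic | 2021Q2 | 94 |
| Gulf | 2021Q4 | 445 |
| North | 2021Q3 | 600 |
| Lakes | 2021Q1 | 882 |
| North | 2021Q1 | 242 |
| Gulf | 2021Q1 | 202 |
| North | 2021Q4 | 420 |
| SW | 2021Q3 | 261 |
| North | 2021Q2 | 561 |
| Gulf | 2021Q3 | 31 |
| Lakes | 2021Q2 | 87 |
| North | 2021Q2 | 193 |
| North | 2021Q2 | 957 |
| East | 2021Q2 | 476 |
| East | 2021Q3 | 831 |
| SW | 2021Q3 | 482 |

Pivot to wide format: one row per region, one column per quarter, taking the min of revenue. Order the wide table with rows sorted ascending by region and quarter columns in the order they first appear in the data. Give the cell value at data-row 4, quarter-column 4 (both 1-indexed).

With rows sorted ascending by region, row 4 is region=Lakes. quarter columns in first-appearance order: 2021Q4, 2021Q3, 2021Q2, 2021Q1; column 4 is 2021Q1.
Long rows with region=Lakes, quarter=2021Q1: min(9, 970, 882) = 9.

9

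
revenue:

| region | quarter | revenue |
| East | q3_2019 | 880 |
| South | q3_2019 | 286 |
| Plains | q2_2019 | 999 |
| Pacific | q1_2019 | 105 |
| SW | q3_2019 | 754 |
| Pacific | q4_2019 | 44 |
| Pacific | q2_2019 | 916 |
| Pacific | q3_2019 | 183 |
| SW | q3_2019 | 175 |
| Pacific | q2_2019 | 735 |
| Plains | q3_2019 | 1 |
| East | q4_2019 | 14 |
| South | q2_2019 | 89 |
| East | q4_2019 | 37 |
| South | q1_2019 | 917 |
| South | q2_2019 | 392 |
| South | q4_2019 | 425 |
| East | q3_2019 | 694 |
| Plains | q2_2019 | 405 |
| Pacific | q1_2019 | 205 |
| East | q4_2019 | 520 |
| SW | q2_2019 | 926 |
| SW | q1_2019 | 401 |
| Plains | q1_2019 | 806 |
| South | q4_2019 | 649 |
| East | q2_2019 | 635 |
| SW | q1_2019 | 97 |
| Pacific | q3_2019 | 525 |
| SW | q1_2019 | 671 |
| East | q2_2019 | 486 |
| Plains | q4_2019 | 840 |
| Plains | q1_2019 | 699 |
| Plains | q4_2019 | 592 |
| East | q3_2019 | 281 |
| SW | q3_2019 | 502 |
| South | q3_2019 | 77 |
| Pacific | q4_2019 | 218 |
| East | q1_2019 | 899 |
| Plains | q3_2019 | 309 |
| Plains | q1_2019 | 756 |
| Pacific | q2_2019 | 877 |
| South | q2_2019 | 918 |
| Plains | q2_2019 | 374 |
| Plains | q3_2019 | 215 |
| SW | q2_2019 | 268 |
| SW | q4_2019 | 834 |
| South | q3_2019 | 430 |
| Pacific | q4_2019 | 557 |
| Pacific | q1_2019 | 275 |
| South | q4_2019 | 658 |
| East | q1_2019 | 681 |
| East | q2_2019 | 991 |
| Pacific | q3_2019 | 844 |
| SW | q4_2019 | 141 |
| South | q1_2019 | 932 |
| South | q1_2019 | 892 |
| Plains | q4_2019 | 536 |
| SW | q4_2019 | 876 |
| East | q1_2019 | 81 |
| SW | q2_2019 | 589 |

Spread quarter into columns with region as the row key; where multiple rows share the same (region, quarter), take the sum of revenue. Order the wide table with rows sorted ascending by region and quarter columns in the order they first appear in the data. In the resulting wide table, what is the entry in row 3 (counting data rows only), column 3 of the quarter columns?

2261

With rows sorted ascending by region, row 3 is region=Plains. quarter columns in first-appearance order: q3_2019, q2_2019, q1_2019, q4_2019; column 3 is q1_2019.
Long rows with region=Plains, quarter=q1_2019: 806 + 699 + 756 = 2261.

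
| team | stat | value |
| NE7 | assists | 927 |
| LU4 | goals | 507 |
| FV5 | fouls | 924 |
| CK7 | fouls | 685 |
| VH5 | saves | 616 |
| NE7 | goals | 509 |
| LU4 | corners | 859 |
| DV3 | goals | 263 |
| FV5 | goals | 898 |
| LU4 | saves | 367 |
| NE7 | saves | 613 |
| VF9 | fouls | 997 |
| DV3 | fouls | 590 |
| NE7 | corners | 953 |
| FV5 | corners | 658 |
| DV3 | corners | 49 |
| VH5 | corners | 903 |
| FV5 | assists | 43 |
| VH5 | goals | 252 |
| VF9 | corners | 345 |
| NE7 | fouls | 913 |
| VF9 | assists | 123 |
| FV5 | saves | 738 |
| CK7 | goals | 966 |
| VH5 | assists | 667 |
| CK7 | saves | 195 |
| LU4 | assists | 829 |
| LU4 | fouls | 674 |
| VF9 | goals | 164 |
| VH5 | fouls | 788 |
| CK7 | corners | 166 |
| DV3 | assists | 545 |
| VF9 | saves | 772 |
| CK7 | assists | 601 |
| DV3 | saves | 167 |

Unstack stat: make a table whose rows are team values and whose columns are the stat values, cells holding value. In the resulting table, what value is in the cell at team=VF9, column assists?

Wide layout: rows indexed by team, columns are the 5 distinct stat values (assists, goals, fouls, saves, corners).
Cell (team=VF9, stat=assists) draws from the long row where team=VF9 and stat=assists, which has value=123.

123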